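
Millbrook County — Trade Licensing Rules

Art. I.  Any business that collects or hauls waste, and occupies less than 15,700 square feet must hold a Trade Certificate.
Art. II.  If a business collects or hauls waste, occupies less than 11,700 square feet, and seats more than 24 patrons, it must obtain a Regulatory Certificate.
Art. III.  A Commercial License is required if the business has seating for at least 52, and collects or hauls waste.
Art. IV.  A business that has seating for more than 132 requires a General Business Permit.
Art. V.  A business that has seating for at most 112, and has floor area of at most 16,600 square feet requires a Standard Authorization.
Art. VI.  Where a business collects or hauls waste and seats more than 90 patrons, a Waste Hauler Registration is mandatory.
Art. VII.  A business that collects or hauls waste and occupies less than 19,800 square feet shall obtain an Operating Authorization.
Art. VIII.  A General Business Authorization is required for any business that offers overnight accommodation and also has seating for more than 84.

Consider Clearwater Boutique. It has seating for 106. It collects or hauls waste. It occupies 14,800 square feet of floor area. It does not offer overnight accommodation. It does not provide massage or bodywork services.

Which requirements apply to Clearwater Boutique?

Art. I. collects or hauls waste; floor area 14,800 square feet < 15,700 square feet → Trade Certificate required.
Art. II. collects or hauls waste; floor area 14,800 square feet ≥ 11,700 square feet; seating 106 > 24 → Regulatory Certificate not required.
Art. III. seating 106 ≥ 52; collects or hauls waste → Commercial License required.
Art. IV. seating 106 ≤ 132 → General Business Permit not required.
Art. V. seating 106 ≤ 112; floor area 14,800 square feet ≤ 16,600 square feet → Standard Authorization required.
Art. VI. collects or hauls waste; seating 106 > 90 → Waste Hauler Registration required.
Art. VII. collects or hauls waste; floor area 14,800 square feet < 19,800 square feet → Operating Authorization required.
Art. VIII. does not offer overnight accommodation; seating 106 > 84 → General Business Authorization not required.

Commercial License, Operating Authorization, Standard Authorization, Trade Certificate, Waste Hauler Registration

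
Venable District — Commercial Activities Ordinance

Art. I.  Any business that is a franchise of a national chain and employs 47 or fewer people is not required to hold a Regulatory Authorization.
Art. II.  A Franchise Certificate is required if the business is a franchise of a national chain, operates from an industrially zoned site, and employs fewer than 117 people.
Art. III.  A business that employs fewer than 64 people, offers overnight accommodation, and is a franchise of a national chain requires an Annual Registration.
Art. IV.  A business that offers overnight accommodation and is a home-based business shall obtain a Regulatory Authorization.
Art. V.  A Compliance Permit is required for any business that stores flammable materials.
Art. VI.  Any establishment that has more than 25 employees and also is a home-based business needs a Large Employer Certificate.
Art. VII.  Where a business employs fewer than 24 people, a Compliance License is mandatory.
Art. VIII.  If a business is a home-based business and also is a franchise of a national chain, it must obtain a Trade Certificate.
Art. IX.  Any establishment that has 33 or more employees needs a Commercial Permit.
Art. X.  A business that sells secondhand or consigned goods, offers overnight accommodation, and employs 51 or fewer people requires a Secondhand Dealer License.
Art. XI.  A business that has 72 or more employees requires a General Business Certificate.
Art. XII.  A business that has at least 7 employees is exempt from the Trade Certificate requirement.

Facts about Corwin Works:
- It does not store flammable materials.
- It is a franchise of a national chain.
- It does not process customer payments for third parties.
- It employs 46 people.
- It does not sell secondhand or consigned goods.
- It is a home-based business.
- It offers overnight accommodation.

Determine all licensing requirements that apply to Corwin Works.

Art. I. is a franchise of a national chain; employees 46 ≤ 47 → exempt from Regulatory Authorization.
Art. II. is a franchise of a national chain; is a home-based business (not: operates from an industrially zoned site); employees 46 < 117 → Franchise Certificate not required.
Art. III. employees 46 < 64; offers overnight accommodation; is a franchise of a national chain → Annual Registration required.
Art. IV. offers overnight accommodation; is a home-based business → Regulatory Authorization required.
Art. V. does not store flammable materials → Compliance Permit not required.
Art. VI. employees 46 > 25; is a home-based business → Large Employer Certificate required.
Art. VII. employees 46 ≥ 24 → Compliance License not required.
Art. VIII. is a home-based business; is a franchise of a national chain → Trade Certificate required.
Art. IX. employees 46 ≥ 33 → Commercial Permit required.
Art. X. does not sell secondhand or consigned goods; offers overnight accommodation; employees 46 ≤ 51 → Secondhand Dealer License not required.
Art. XI. employees 46 < 72 → General Business Certificate not required.
Art. XII. employees 46 ≥ 7 → exempt from Trade Certificate.

Annual Registration, Commercial Permit, Large Employer Certificate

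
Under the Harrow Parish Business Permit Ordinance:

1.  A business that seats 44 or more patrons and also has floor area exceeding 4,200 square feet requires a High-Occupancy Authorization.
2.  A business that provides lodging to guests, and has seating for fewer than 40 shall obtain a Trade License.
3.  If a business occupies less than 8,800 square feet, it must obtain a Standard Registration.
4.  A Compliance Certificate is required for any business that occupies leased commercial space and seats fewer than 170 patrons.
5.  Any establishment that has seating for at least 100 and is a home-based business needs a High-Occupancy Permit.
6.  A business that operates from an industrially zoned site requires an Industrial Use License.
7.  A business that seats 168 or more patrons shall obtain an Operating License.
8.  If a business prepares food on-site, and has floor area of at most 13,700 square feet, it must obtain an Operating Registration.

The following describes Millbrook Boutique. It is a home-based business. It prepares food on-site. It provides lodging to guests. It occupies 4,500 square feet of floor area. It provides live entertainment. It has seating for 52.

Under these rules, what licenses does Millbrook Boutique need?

High-Occupancy Authorization, Operating Registration, Standard Registration

1. seating 52 ≥ 44; floor area 4,500 square feet > 4,200 square feet → High-Occupancy Authorization required.
2. provides lodging to guests; seating 52 ≥ 40 → Trade License not required.
3. floor area 4,500 square feet < 8,800 square feet → Standard Registration required.
4. is a home-based business (not: occupies leased commercial space); seating 52 < 170 → Compliance Certificate not required.
5. seating 52 < 100; is a home-based business → High-Occupancy Permit not required.
6. is a home-based business (not: operates from an industrially zoned site) → Industrial Use License not required.
7. seating 52 < 168 → Operating License not required.
8. prepares food on-site; floor area 4,500 square feet ≤ 13,700 square feet → Operating Registration required.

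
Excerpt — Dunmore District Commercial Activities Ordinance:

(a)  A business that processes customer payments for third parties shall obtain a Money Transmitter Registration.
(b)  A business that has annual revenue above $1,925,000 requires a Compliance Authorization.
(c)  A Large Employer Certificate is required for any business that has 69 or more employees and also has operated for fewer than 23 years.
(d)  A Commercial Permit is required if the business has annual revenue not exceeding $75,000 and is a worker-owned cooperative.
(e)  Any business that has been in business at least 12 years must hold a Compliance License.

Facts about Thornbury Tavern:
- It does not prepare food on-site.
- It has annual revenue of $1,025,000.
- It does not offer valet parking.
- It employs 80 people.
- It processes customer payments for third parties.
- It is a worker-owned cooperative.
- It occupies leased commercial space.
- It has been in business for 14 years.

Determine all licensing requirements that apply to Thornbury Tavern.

Compliance License, Large Employer Certificate, Money Transmitter Registration

(a) processes customer payments for third parties → Money Transmitter Registration required.
(b) revenue $1,025,000 ≤ $1,925,000 → Compliance Authorization not required.
(c) employees 80 ≥ 69; years in business 14 < 23 → Large Employer Certificate required.
(d) revenue $1,025,000 > $75,000; is a worker-owned cooperative → Commercial Permit not required.
(e) years in business 14 ≥ 12 → Compliance License required.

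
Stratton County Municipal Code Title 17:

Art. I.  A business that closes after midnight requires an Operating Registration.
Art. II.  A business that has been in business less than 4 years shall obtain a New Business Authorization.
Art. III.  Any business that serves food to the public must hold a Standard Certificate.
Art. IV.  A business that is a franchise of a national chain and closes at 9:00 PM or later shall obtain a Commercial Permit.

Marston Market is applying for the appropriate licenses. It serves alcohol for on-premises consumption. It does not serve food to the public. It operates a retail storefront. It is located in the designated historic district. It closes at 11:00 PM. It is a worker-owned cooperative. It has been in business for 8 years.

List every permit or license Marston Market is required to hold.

None

Art. I. closes 11:00 PM, at/before midnight → Operating Registration not required.
Art. II. years in business 8 ≥ 4 → New Business Authorization not required.
Art. III. does not serve food to the public → Standard Certificate not required.
Art. IV. is a worker-owned cooperative (not: is a franchise of a national chain); closes 11:00 PM, after 9:00 PM → Commercial Permit not required.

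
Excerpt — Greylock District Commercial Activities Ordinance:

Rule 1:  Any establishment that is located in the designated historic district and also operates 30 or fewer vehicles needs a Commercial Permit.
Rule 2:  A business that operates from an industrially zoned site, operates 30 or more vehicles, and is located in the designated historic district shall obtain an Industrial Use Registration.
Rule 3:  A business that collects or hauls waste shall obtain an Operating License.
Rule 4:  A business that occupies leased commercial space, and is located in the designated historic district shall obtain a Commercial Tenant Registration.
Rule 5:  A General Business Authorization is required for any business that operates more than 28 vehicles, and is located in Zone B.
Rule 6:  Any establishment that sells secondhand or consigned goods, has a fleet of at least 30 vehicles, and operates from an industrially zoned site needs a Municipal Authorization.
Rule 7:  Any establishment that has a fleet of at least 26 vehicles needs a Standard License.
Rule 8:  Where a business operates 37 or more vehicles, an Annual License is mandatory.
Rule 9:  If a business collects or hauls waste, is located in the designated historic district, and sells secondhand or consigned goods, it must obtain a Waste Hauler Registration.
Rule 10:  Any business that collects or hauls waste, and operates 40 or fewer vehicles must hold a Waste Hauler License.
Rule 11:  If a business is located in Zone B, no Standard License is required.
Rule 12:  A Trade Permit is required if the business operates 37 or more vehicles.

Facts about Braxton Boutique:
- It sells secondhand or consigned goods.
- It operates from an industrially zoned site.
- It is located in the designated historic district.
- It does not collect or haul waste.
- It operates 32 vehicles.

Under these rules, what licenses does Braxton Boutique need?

Rule 1: is located in the designated historic district; vehicles 32 > 30 → Commercial Permit not required.
Rule 2: operates from an industrially zoned site; vehicles 32 ≥ 30; is located in the designated historic district → Industrial Use Registration required.
Rule 3: does not collect or haul waste → Operating License not required.
Rule 4: operates from an industrially zoned site (not: occupies leased commercial space); is located in the designated historic district → Commercial Tenant Registration not required.
Rule 5: vehicles 32 > 28; is located in the designated historic district (not: is located in Zone B) → General Business Authorization not required.
Rule 6: sells secondhand or consigned goods; vehicles 32 ≥ 30; operates from an industrially zoned site → Municipal Authorization required.
Rule 7: vehicles 32 ≥ 26 → Standard License required.
Rule 8: vehicles 32 < 37 → Annual License not required.
Rule 9: does not collect or haul waste; is located in the designated historic district; sells secondhand or consigned goods → Waste Hauler Registration not required.
Rule 10: does not collect or haul waste; vehicles 32 ≤ 40 → Waste Hauler License not required.
Rule 11: is located in the designated historic district (not: is located in Zone B) → Standard License exemption does not apply.
Rule 12: vehicles 32 < 37 → Trade Permit not required.

Industrial Use Registration, Municipal Authorization, Standard License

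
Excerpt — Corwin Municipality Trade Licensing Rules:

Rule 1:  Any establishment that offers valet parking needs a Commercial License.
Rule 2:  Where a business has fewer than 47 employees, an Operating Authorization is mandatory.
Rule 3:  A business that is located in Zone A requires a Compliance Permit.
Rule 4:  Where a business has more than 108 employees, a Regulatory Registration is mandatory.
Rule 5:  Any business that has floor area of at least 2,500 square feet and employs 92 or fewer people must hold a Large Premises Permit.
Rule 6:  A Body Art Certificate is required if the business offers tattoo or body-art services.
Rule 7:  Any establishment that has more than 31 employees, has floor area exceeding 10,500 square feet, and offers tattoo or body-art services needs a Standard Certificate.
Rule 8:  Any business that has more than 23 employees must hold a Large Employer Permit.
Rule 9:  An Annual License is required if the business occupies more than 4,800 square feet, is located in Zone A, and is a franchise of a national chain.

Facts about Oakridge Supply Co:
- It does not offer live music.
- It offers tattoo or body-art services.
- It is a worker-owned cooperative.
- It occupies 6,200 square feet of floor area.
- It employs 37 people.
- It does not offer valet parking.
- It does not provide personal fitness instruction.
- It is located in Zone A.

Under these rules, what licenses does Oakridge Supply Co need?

Body Art Certificate, Compliance Permit, Large Employer Permit, Large Premises Permit, Operating Authorization

Rule 1: does not offer valet parking → Commercial License not required.
Rule 2: employees 37 < 47 → Operating Authorization required.
Rule 3: is located in Zone A → Compliance Permit required.
Rule 4: employees 37 ≤ 108 → Regulatory Registration not required.
Rule 5: floor area 6,200 square feet ≥ 2,500 square feet; employees 37 ≤ 92 → Large Premises Permit required.
Rule 6: offers tattoo or body-art services → Body Art Certificate required.
Rule 7: employees 37 > 31; floor area 6,200 square feet ≤ 10,500 square feet; offers tattoo or body-art services → Standard Certificate not required.
Rule 8: employees 37 > 23 → Large Employer Permit required.
Rule 9: floor area 6,200 square feet > 4,800 square feet; is located in Zone A; is a worker-owned cooperative (not: is a franchise of a national chain) → Annual License not required.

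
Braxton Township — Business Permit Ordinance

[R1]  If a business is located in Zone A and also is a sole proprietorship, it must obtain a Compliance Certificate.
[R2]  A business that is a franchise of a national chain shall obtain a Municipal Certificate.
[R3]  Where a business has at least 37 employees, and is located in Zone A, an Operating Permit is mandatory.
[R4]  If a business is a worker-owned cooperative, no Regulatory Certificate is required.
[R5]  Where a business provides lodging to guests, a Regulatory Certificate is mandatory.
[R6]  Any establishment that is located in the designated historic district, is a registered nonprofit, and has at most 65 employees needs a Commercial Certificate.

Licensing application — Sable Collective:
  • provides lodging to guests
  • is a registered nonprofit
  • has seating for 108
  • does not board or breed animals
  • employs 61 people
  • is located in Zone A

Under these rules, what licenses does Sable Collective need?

Operating Permit, Regulatory Certificate

[R1] is located in Zone A; is a registered nonprofit (not: is a sole proprietorship) → Compliance Certificate not required.
[R2] is a registered nonprofit (not: is a franchise of a national chain) → Municipal Certificate not required.
[R3] employees 61 ≥ 37; is located in Zone A → Operating Permit required.
[R4] is a registered nonprofit (not: is a worker-owned cooperative) → Regulatory Certificate exemption does not apply.
[R5] provides lodging to guests → Regulatory Certificate required.
[R6] is located in Zone A (not: is located in the designated historic district); is a registered nonprofit; employees 61 ≤ 65 → Commercial Certificate not required.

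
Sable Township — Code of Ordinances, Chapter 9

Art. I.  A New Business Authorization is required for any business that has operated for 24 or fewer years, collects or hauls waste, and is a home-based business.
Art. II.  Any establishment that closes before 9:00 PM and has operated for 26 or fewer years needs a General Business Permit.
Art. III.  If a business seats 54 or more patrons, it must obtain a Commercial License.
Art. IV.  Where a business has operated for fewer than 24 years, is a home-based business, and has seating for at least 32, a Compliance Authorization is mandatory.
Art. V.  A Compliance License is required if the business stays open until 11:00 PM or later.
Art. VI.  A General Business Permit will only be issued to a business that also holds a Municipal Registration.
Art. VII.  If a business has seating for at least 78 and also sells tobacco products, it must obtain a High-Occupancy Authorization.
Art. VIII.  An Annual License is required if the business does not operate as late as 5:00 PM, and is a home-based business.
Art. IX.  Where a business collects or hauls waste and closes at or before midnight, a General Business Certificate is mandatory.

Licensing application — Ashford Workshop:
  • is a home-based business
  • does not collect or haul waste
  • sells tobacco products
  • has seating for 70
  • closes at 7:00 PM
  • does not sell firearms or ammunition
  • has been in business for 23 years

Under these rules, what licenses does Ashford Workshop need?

Art. I. years in business 23 ≤ 24; does not collect or haul waste; is a home-based business → New Business Authorization not required.
Art. II. closes 7:00 PM, at/before 9:00 PM; years in business 23 ≤ 26 → General Business Permit required.
Art. III. seating 70 ≥ 54 → Commercial License required.
Art. IV. years in business 23 < 24; is a home-based business; seating 70 ≥ 32 → Compliance Authorization required.
Art. V. closes 7:00 PM, at/before 11:00 PM → Compliance License not required.
Art. VI. General Business Permit is required → Municipal Registration also required.
Art. VII. seating 70 < 78; sells tobacco products → High-Occupancy Authorization not required.
Art. VIII. closes 7:00 PM, after 5:00 PM; is a home-based business → Annual License not required.
Art. IX. does not collect or haul waste; closes 7:00 PM, at/before midnight → General Business Certificate not required.

Commercial License, Compliance Authorization, General Business Permit, Municipal Registration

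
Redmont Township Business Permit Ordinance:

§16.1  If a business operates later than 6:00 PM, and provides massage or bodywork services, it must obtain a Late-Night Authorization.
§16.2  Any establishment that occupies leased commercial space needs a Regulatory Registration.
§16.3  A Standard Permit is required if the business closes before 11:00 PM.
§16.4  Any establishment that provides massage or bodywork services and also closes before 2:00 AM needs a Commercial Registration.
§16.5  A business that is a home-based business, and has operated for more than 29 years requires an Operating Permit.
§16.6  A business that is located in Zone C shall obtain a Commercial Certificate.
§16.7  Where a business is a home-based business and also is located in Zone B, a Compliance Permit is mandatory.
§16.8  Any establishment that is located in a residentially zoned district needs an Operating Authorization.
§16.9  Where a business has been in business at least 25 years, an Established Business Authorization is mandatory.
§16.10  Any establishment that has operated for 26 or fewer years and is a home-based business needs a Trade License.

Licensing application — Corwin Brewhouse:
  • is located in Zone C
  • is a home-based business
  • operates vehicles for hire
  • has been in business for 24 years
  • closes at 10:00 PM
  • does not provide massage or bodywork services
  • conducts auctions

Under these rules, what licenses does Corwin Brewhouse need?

§16.1 closes 10:00 PM, after 6:00 PM; does not provide massage or bodywork services → Late-Night Authorization not required.
§16.2 is a home-based business (not: occupies leased commercial space) → Regulatory Registration not required.
§16.3 closes 10:00 PM, at/before 11:00 PM → Standard Permit required.
§16.4 does not provide massage or bodywork services; closes 10:00 PM, at/before 2:00 AM → Commercial Registration not required.
§16.5 is a home-based business; years in business 24 ≤ 29 → Operating Permit not required.
§16.6 is located in Zone C → Commercial Certificate required.
§16.7 is a home-based business; is located in Zone C (not: is located in Zone B) → Compliance Permit not required.
§16.8 is located in Zone C (not: is located in a residentially zoned district) → Operating Authorization not required.
§16.9 years in business 24 < 25 → Established Business Authorization not required.
§16.10 years in business 24 ≤ 26; is a home-based business → Trade License required.

Commercial Certificate, Standard Permit, Trade License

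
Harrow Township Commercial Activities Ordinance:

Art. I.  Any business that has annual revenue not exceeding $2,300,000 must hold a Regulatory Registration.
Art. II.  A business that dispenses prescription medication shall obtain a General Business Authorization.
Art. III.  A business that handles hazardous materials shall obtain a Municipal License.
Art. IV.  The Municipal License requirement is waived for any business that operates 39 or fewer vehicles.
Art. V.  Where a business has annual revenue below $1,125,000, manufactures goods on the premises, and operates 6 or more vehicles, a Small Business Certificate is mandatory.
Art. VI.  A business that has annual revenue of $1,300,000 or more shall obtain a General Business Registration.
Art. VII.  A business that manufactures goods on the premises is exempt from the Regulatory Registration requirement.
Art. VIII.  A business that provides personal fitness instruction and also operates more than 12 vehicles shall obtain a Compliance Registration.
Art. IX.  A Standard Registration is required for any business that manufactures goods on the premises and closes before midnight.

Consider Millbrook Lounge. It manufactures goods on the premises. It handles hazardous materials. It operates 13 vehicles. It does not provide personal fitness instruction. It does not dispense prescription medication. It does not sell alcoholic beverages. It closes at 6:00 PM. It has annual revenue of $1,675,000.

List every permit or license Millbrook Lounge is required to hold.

Art. I. revenue $1,675,000 ≤ $2,300,000 → Regulatory Registration required.
Art. II. does not dispense prescription medication → General Business Authorization not required.
Art. III. handles hazardous materials → Municipal License required.
Art. IV. vehicles 13 ≤ 39 → exempt from Municipal License.
Art. V. revenue $1,675,000 ≥ $1,125,000; manufactures goods on the premises; vehicles 13 ≥ 6 → Small Business Certificate not required.
Art. VI. revenue $1,675,000 ≥ $1,300,000 → General Business Registration required.
Art. VII. manufactures goods on the premises → exempt from Regulatory Registration.
Art. VIII. does not provide personal fitness instruction; vehicles 13 > 12 → Compliance Registration not required.
Art. IX. manufactures goods on the premises; closes 6:00 PM, at/before midnight → Standard Registration required.

General Business Registration, Standard Registration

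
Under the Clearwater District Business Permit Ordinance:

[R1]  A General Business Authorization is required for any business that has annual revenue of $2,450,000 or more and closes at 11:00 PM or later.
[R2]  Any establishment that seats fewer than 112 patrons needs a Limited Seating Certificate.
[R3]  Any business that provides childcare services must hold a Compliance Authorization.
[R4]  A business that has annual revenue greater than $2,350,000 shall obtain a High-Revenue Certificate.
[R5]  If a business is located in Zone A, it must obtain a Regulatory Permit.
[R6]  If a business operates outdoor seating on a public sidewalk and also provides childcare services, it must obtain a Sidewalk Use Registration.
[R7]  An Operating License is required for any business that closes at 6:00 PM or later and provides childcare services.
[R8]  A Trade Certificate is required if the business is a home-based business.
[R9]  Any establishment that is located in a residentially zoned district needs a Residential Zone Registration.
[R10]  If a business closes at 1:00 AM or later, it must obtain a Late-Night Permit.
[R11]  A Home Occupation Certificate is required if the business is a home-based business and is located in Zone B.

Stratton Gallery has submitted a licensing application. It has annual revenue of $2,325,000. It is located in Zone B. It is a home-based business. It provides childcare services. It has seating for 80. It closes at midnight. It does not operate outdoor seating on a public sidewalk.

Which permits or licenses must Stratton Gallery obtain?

Compliance Authorization, Home Occupation Certificate, Limited Seating Certificate, Operating License, Trade Certificate

[R1] revenue $2,325,000 < $2,450,000; closes midnight, after 11:00 PM → General Business Authorization not required.
[R2] seating 80 < 112 → Limited Seating Certificate required.
[R3] provides childcare services → Compliance Authorization required.
[R4] revenue $2,325,000 ≤ $2,350,000 → High-Revenue Certificate not required.
[R5] is located in Zone B (not: is located in Zone A) → Regulatory Permit not required.
[R6] does not operate outdoor seating on a public sidewalk; provides childcare services → Sidewalk Use Registration not required.
[R7] closes midnight, after 6:00 PM; provides childcare services → Operating License required.
[R8] is a home-based business → Trade Certificate required.
[R9] is located in Zone B (not: is located in a residentially zoned district) → Residential Zone Registration not required.
[R10] closes midnight, at/before 1:00 AM → Late-Night Permit not required.
[R11] is a home-based business; is located in Zone B → Home Occupation Certificate required.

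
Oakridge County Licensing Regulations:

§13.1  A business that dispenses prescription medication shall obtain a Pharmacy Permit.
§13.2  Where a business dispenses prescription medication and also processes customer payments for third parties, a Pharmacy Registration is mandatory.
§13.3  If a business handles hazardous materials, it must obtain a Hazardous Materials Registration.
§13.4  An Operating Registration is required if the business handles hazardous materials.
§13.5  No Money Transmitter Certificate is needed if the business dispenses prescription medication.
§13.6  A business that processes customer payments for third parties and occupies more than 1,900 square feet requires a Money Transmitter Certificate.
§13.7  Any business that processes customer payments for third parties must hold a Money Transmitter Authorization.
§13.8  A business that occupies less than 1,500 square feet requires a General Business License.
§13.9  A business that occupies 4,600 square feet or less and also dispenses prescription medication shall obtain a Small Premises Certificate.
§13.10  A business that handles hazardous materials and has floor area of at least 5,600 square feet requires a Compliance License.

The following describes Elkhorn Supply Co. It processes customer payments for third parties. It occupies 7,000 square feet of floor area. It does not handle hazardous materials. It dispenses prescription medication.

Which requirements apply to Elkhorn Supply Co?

Money Transmitter Authorization, Pharmacy Permit, Pharmacy Registration

§13.1 dispenses prescription medication → Pharmacy Permit required.
§13.2 dispenses prescription medication; processes customer payments for third parties → Pharmacy Registration required.
§13.3 does not handle hazardous materials → Hazardous Materials Registration not required.
§13.4 does not handle hazardous materials → Operating Registration not required.
§13.5 dispenses prescription medication → exempt from Money Transmitter Certificate.
§13.6 processes customer payments for third parties; floor area 7,000 square feet > 1,900 square feet → Money Transmitter Certificate required.
§13.7 processes customer payments for third parties → Money Transmitter Authorization required.
§13.8 floor area 7,000 square feet ≥ 1,500 square feet → General Business License not required.
§13.9 floor area 7,000 square feet > 4,600 square feet; dispenses prescription medication → Small Premises Certificate not required.
§13.10 does not handle hazardous materials; floor area 7,000 square feet ≥ 5,600 square feet → Compliance License not required.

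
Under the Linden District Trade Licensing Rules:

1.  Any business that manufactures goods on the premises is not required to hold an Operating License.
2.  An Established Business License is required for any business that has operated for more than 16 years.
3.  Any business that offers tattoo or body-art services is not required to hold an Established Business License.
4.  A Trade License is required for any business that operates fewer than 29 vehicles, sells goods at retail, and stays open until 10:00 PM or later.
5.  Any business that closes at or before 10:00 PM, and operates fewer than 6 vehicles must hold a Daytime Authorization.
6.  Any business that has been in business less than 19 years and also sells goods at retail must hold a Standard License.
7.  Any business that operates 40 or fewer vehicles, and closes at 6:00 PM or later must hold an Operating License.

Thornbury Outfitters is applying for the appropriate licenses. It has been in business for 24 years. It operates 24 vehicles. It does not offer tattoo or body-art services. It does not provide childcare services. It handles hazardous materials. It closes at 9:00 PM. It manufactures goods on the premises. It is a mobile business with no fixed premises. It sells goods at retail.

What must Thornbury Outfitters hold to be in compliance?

1. manufactures goods on the premises → exempt from Operating License.
2. years in business 24 > 16 → Established Business License required.
3. does not offer tattoo or body-art services → Established Business License exemption does not apply.
4. vehicles 24 < 29; sells goods at retail; closes 9:00 PM, at/before 10:00 PM → Trade License not required.
5. closes 9:00 PM, at/before 10:00 PM; vehicles 24 ≥ 6 → Daytime Authorization not required.
6. years in business 24 ≥ 19; sells goods at retail → Standard License not required.
7. vehicles 24 ≤ 40; closes 9:00 PM, after 6:00 PM → Operating License required.

Established Business License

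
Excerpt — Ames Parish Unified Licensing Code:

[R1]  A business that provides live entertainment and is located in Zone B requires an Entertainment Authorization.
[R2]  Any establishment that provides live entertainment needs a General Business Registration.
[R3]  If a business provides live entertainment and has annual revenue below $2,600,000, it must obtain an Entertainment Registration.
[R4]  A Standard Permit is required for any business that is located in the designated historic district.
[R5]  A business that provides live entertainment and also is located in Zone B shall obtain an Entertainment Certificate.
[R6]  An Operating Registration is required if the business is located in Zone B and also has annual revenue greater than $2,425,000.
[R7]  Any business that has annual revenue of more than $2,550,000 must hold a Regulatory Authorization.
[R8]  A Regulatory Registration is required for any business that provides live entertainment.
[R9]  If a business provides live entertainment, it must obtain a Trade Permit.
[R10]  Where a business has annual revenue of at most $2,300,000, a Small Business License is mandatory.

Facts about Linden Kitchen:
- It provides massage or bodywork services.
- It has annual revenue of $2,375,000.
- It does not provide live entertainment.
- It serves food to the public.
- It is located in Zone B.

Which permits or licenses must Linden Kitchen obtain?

[R1] does not provide live entertainment; is located in Zone B → Entertainment Authorization not required.
[R2] does not provide live entertainment → General Business Registration not required.
[R3] does not provide live entertainment; revenue $2,375,000 < $2,600,000 → Entertainment Registration not required.
[R4] is located in Zone B (not: is located in the designated historic district) → Standard Permit not required.
[R5] does not provide live entertainment; is located in Zone B → Entertainment Certificate not required.
[R6] is located in Zone B; revenue $2,375,000 ≤ $2,425,000 → Operating Registration not required.
[R7] revenue $2,375,000 ≤ $2,550,000 → Regulatory Authorization not required.
[R8] does not provide live entertainment → Regulatory Registration not required.
[R9] does not provide live entertainment → Trade Permit not required.
[R10] revenue $2,375,000 > $2,300,000 → Small Business License not required.

None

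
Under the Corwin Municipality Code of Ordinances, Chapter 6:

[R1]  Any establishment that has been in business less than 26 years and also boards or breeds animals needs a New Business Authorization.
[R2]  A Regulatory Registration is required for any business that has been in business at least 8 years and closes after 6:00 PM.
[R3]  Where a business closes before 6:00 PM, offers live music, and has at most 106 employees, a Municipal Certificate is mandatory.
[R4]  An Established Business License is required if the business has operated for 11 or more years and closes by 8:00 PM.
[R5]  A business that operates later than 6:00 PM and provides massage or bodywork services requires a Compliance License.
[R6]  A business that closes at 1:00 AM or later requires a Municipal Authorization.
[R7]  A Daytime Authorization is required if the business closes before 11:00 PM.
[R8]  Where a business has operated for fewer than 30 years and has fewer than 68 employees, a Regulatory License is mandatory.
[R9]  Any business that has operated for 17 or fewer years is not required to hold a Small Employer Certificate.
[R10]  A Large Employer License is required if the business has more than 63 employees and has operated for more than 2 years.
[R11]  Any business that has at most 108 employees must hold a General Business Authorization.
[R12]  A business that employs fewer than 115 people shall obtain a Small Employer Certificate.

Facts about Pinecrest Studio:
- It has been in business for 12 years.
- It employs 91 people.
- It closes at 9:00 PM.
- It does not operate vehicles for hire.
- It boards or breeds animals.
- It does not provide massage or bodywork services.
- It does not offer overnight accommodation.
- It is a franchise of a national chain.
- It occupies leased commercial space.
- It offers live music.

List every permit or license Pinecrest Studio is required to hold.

Daytime Authorization, General Business Authorization, Large Employer License, New Business Authorization, Regulatory Registration

[R1] years in business 12 < 26; boards or breeds animals → New Business Authorization required.
[R2] years in business 12 ≥ 8; closes 9:00 PM, after 6:00 PM → Regulatory Registration required.
[R3] closes 9:00 PM, after 6:00 PM; offers live music; employees 91 ≤ 106 → Municipal Certificate not required.
[R4] years in business 12 ≥ 11; closes 9:00 PM, after 8:00 PM → Established Business License not required.
[R5] closes 9:00 PM, after 6:00 PM; does not provide massage or bodywork services → Compliance License not required.
[R6] closes 9:00 PM, at/before 1:00 AM → Municipal Authorization not required.
[R7] closes 9:00 PM, at/before 11:00 PM → Daytime Authorization required.
[R8] years in business 12 < 30; employees 91 ≥ 68 → Regulatory License not required.
[R9] years in business 12 ≤ 17 → exempt from Small Employer Certificate.
[R10] employees 91 > 63; years in business 12 > 2 → Large Employer License required.
[R11] employees 91 ≤ 108 → General Business Authorization required.
[R12] employees 91 < 115 → Small Employer Certificate required.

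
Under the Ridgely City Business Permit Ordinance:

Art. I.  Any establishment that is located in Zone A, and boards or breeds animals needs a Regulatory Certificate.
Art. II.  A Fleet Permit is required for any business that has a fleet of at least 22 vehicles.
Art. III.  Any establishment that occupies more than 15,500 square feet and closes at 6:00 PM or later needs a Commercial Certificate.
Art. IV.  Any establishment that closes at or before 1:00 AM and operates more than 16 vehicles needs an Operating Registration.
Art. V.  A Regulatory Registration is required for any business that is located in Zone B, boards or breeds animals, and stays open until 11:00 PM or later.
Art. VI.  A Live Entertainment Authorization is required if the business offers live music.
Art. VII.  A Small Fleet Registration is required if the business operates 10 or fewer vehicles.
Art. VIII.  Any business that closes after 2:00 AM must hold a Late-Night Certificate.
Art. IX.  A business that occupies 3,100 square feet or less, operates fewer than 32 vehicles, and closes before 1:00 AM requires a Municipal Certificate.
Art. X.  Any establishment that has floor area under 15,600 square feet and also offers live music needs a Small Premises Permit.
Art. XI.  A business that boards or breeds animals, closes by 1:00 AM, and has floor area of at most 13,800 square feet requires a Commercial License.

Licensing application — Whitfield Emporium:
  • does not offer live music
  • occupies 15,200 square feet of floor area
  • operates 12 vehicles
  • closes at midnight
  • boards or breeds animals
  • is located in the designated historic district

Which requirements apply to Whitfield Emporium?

Art. I. is located in the designated historic district (not: is located in Zone A); boards or breeds animals → Regulatory Certificate not required.
Art. II. vehicles 12 < 22 → Fleet Permit not required.
Art. III. floor area 15,200 square feet ≤ 15,500 square feet; closes midnight, after 6:00 PM → Commercial Certificate not required.
Art. IV. closes midnight, at/before 1:00 AM; vehicles 12 ≤ 16 → Operating Registration not required.
Art. V. is located in the designated historic district (not: is located in Zone B); boards or breeds animals; closes midnight, after 11:00 PM → Regulatory Registration not required.
Art. VI. does not offer live music → Live Entertainment Authorization not required.
Art. VII. vehicles 12 > 10 → Small Fleet Registration not required.
Art. VIII. closes midnight, at/before 2:00 AM → Late-Night Certificate not required.
Art. IX. floor area 15,200 square feet > 3,100 square feet; vehicles 12 < 32; closes midnight, at/before 1:00 AM → Municipal Certificate not required.
Art. X. floor area 15,200 square feet < 15,600 square feet; does not offer live music → Small Premises Permit not required.
Art. XI. boards or breeds animals; closes midnight, at/before 1:00 AM; floor area 15,200 square feet > 13,800 square feet → Commercial License not required.

None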